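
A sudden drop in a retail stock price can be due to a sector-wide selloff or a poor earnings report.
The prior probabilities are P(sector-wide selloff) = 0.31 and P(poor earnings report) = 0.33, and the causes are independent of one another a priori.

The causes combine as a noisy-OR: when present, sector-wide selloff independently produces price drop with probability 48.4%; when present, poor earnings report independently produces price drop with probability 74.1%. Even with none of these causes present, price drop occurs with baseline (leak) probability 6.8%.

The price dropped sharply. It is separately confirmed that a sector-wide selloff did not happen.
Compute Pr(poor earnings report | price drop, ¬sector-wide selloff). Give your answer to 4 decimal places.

Pr(poor earnings report | price drop, ¬sector-wide selloff) ≈ 0.8460

Under noisy-OR, P(price drop | causes) = 1 − (1−0.068)·∏(1−qᵢ) over the active causes.
P(price drop | ¬sector-wide selloff) = 0.068×0.67 + 0.758612×0.33 = 0.045560 + 0.250342 = 0.295902
Of this, 0.250342 comes from 0.758612×0.33 (the poor earnings report=true cases).
So P(poor earnings report | price drop, ¬sector-wide selloff) = 0.250342/0.295902 ≈ 0.8460.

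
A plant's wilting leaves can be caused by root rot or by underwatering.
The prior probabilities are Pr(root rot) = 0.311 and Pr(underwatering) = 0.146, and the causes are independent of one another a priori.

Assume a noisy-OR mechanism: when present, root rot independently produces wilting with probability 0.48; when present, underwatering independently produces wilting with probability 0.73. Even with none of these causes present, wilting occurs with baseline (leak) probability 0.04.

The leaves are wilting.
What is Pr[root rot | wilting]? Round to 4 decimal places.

Under noisy-OR, P(wilting | causes) = 1 − (1−0.04)·∏(1−qᵢ) over the active causes.
Enumerate the 4 (root rot, underwatering) configurations and weight by the priors:
  P(wilting) = 0.04·0.689·0.854 + 0.7408·0.689·0.146 + 0.5008·0.311·0.854 + 0.865216·0.311·0.146
        = 0.023536 + 0.074520 + 0.133009 + 0.039286 = 0.270351
Keeping only the root rot-present terms gives 0.172295, so
  P(root rot | wilting) = 0.172295 / 0.270351 ≈ 0.6373

Pr[root rot | wilting] ≈ 0.6373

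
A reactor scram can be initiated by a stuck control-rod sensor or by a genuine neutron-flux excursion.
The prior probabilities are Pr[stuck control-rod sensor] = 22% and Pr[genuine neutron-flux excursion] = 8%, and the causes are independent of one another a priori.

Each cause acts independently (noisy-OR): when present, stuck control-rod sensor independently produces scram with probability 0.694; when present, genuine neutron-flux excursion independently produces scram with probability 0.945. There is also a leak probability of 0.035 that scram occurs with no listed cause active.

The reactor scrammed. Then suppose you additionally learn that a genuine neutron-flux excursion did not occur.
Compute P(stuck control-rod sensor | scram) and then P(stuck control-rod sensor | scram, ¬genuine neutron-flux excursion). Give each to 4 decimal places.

P(stuck control-rod sensor | scram) ≈ 0.6551; P(stuck control-rod sensor | scram, ¬genuine neutron-flux excursion) ≈ 0.8503

Under noisy-OR, P(scram | causes) = 1 − (1−0.035)·∏(1−qᵢ) over the active causes.
By total probability over the 4 (stuck control-rod sensor, genuine neutron-flux excursion) configurations:
  P(scram) = 0.035×0.78×0.92 + 0.946925×0.78×0.08 + 0.70471×0.22×0.92 + 0.983759×0.22×0.08
        = 0.025116 + 0.059088 + 0.142633 + 0.017314 = 0.244151
The terms with stuck control-rod sensor present sum to 0.159947, so
  P(stuck control-rod sensor | scram) = 0.159947 / 0.244151 ≈ 0.6551

Now condition on the additional information:
P(scram | ¬genuine neutron-flux excursion) = 0.035·0.78 + 0.70471·0.22 = 0.027300 + 0.155036 = 0.182336
Restricting to configurations with stuck control-rod sensor present: 0.70471·0.22 = 0.155036.
P(stuck control-rod sensor | scram, ¬genuine neutron-flux excursion) = 0.155036 / 0.182336 ≈ 0.8503
With genuine neutron-flux excursion excluded, stuck control-rod sensor must carry more of the explanatory weight for the scram.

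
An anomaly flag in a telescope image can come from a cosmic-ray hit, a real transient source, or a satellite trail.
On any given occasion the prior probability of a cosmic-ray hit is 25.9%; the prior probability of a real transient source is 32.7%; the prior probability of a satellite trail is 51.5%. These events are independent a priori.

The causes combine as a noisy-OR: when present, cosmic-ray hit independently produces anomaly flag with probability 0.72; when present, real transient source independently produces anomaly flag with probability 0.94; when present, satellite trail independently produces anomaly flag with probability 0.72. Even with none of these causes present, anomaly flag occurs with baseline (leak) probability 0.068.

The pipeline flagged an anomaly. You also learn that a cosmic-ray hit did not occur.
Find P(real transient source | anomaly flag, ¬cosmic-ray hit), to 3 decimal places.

Under noisy-OR, P(anomaly flag | causes) = 1 − (1−0.068)·∏(1−qᵢ) over the active causes.
Weight on real transient source=true, given the evidence: 0.149726 + 0.165768 = 0.315494
Normalizer over all consistent configurations: 0.068·0.673·0.485 + 0.73904·0.673·0.515 + 0.94408·0.327·0.485 + 0.984342·0.327·0.515 = 0.593838
P(real transient source | anomaly flag, ¬cosmic-ray hit) = 0.315494/0.593838 ≈ 0.531

P(real transient source | anomaly flag, ¬cosmic-ray hit) ≈ 0.531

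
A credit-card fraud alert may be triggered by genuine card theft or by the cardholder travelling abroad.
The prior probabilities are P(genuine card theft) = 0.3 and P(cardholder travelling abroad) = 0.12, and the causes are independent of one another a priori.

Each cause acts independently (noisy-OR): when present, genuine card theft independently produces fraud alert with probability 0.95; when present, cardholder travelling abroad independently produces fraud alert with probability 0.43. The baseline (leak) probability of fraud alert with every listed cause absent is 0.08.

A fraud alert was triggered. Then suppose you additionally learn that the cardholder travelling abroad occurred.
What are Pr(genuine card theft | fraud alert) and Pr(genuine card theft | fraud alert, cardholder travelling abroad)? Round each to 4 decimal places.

Under noisy-OR, P(fraud alert | causes) = 1 − (1−0.08)·∏(1−qᵢ) over the active causes.
Numerator (weight on configurations with genuine card theft): 0.251856 + 0.035056 = 0.286912
Denominator P(fraud alert): 0.08·0.7·0.88 + 0.4756·0.7·0.12 + 0.954·0.3·0.88 + 0.97378·0.3·0.12 = 0.376142
P(genuine card theft | fraud alert) = 0.286912/0.376142 ≈ 0.7628

Now also conditioning on cardholder travelling abroad=true:
P(fraud alert | cardholder travelling abroad) = 0.4756*0.7 + 0.97378*0.3 = 0.332920 + 0.292134 = 0.625054
Of this, 0.292134 comes from 0.97378*0.3 (the genuine card theft=true cases).
P(genuine card theft | fraud alert, cardholder travelling abroad) = 0.292134 / 0.625054 ≈ 0.4674

Pr(genuine card theft | fraud alert) ≈ 0.7628; Pr(genuine card theft | fraud alert, cardholder travelling abroad) ≈ 0.4674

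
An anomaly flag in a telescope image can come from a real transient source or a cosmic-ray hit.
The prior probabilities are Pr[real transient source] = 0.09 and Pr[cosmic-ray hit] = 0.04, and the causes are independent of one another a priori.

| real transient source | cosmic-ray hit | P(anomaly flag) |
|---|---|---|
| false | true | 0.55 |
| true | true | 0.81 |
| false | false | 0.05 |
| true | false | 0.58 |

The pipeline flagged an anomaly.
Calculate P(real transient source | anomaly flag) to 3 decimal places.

P(real transient source | anomaly flag) ≈ 0.454

Weight on real transient source=true, given the evidence: 0.050112 + 0.002916 = 0.053028
Normalizer over all consistent configurations: 0.05·0.91·0.96 + 0.55·0.91·0.04 + 0.58·0.09·0.96 + 0.81·0.09·0.04 = 0.116728
P(real transient source | anomaly flag) = 0.053028/0.116728 ≈ 0.454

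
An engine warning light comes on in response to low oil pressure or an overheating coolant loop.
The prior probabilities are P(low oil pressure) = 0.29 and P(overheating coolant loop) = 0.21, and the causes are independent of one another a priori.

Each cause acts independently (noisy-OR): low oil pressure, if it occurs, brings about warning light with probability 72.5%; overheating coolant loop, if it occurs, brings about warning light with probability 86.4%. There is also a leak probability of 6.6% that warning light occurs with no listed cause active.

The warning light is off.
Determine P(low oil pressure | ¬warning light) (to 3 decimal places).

P(low oil pressure | ¬warning light) ≈ 0.101

Under noisy-OR, P(warning light | causes) = 1 − (1−0.066)·∏(1−qᵢ) over the active causes.
Weight on low oil pressure=true, given the evidence: 0.058844 + 0.002127 = 0.060971
The normalizing constant is 0.934*0.71*0.79 + 0.127024*0.71*0.21 + 0.25685*0.29*0.79 + 0.034932*0.29*0.21 = 0.603791
Posterior = 0.060971 / 0.603791 ≈ 0.101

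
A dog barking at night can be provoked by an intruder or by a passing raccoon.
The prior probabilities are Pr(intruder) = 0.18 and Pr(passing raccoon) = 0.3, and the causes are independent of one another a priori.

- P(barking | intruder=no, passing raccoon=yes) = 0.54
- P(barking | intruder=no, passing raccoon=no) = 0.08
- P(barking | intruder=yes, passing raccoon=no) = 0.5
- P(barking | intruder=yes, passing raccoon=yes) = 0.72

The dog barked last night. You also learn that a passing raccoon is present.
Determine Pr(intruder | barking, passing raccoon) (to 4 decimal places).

Numerator (weight on configurations with intruder): 0.72×0.18 = 0.129600
The normalizing constant is 0.54×0.82 + 0.72×0.18 = 0.572400
Posterior = 0.129600 / 0.572400 ≈ 0.2264

Pr(intruder | barking, passing raccoon) ≈ 0.2264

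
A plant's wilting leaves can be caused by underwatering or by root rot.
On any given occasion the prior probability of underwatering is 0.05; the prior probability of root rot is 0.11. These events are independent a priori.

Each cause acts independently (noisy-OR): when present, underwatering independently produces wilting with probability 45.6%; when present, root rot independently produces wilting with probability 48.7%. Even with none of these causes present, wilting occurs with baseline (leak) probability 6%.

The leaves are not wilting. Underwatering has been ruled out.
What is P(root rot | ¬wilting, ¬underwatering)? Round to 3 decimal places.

P(root rot | ¬wilting, ¬underwatering) ≈ 0.060

Under noisy-OR, P(wilting | causes) = 1 − (1−0.06)·∏(1−qᵢ) over the active causes.
P(¬wilting | ¬underwatering) = 0.94·0.89 + 0.48222·0.11 = 0.836600 + 0.053044 = 0.889644
Restricting to configurations with root rot present: 0.48222·0.11 = 0.053044.
Hence the posterior is 0.053044/0.889644 ≈ 0.060.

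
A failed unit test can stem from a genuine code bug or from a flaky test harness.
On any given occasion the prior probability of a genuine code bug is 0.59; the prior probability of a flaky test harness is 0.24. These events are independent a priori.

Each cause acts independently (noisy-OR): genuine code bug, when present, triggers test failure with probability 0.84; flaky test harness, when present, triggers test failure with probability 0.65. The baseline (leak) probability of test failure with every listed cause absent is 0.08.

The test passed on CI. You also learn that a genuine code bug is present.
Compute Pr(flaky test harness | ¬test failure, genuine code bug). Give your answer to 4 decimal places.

Under noisy-OR, P(test failure | causes) = 1 − (1−0.08)·∏(1−qᵢ) over the active causes.
Weight on flaky test harness=true, given the evidence: 0.05152×0.24 = 0.012365
Normalizer over all consistent configurations: 0.1472×0.76 + 0.05152×0.24 = 0.124237
Posterior = 0.012365 / 0.124237 ≈ 0.0995

Pr(flaky test harness | ¬test failure, genuine code bug) ≈ 0.0995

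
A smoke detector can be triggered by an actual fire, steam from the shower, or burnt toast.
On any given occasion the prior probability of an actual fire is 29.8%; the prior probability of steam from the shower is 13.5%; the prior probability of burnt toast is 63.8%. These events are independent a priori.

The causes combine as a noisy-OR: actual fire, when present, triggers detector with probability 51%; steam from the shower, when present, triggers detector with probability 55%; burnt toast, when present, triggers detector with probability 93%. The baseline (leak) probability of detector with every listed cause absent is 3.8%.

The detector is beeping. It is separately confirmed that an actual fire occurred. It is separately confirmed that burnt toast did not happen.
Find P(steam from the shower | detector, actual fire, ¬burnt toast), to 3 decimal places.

Under noisy-OR, P(detector | causes) = 1 − (1−0.038)·∏(1−qᵢ) over the active causes.
P(detector | actual fire, ¬burnt toast) = 0.52862·0.865 + 0.787879·0.135 = 0.457256 + 0.106364 = 0.563620
Restricting to configurations with steam from the shower present: 0.787879·0.135 = 0.106364.
Hence the posterior is 0.106364/0.563620 ≈ 0.189.

P(steam from the shower | detector, actual fire, ¬burnt toast) ≈ 0.189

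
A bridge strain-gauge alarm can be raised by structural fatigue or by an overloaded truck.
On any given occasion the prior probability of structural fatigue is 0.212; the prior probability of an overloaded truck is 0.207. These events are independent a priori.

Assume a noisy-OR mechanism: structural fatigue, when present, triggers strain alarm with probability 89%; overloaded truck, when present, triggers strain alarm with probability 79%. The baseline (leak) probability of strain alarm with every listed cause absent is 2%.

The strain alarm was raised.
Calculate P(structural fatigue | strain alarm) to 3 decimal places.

P(structural fatigue | strain alarm) ≈ 0.576

Under noisy-OR, P(strain alarm | causes) = 1 − (1−0.02)·∏(1−qᵢ) over the active causes.
By total probability over the 4 (structural fatigue, overloaded truck) configurations:
  P(strain alarm) = 0.02×0.788×0.793 + 0.7942×0.788×0.207 + 0.8922×0.212×0.793 + 0.977362×0.212×0.207
        = 0.012498 + 0.129547 + 0.149993 + 0.042891 = 0.334929
The terms with structural fatigue present sum to 0.192884, so
  P(structural fatigue | strain alarm) = 0.192884 / 0.334929 ≈ 0.576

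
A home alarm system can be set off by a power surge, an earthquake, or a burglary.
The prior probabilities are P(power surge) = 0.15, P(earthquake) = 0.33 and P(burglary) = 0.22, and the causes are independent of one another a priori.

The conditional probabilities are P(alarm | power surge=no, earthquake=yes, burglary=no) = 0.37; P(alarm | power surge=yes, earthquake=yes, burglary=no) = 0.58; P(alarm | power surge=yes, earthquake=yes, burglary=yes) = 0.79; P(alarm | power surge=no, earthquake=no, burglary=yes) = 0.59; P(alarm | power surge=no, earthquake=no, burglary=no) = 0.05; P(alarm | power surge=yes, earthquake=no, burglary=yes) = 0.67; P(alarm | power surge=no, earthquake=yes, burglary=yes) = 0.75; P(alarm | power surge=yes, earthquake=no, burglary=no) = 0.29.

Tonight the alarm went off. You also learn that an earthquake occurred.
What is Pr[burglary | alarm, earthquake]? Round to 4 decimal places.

Sum P(alarm|·) weighted by the priors over the 4 (power surge, burglary) configurations:
  P(alarm | earthquake) = 0.37×0.85×0.78 + 0.75×0.85×0.22 + 0.58×0.15×0.78 + 0.79×0.15×0.22
        = 0.245310 + 0.140250 + 0.067860 + 0.026070 = 0.479490
Configurations with burglary contribute 0.166320, so
  P(burglary | alarm, earthquake) = 0.166320 / 0.479490 ≈ 0.3469

Pr[burglary | alarm, earthquake] ≈ 0.3469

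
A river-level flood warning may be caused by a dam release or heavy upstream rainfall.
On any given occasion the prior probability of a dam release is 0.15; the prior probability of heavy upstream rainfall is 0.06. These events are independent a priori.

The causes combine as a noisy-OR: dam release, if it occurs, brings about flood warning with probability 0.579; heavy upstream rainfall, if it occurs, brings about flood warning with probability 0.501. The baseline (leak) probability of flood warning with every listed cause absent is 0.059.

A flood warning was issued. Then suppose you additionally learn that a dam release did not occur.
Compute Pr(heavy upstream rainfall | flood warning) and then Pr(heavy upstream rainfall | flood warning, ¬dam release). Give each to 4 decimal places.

Under noisy-OR, P(flood warning | causes) = 1 − (1−0.059)·∏(1−qᵢ) over the active causes.
Numerator (weight on configurations with heavy upstream rainfall): 0.027052 + 0.007221 = 0.034273
Denominator P(flood warning): 0.059·0.85·0.94 + 0.530441·0.85·0.06 + 0.603839·0.15·0.94 + 0.802316·0.15·0.06 = 0.166555
P(heavy upstream rainfall | flood warning) = 0.034273/0.166555 ≈ 0.2058

Now condition on the additional information:
By total probability over both values of heavy upstream rainfall:
  P(flood warning | ¬dam release) = 0.059×0.94 + 0.530441×0.06
        = 0.055460 + 0.031826 = 0.087286
The terms with heavy upstream rainfall present sum to 0.031826, so
  P(heavy upstream rainfall | flood warning, ¬dam release) = 0.031826 / 0.087286 ≈ 0.3646
Ruling out dam release raises the posterior on heavy upstream rainfall — the flip side of explaining away.

Pr(heavy upstream rainfall | flood warning) ≈ 0.2058; Pr(heavy upstream rainfall | flood warning, ¬dam release) ≈ 0.3646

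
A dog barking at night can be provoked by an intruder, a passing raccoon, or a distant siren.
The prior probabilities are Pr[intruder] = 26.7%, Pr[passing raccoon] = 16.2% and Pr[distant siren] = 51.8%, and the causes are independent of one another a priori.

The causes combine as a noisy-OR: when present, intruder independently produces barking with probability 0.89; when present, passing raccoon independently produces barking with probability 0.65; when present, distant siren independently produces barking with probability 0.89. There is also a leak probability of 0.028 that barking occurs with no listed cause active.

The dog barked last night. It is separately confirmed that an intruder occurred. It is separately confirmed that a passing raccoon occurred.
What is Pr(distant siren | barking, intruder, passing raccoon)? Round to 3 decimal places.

Under noisy-OR, P(barking | causes) = 1 − (1−0.028)·∏(1−qᵢ) over the active causes.
Weight on distant siren=true, given the evidence: 0.995884·0.518 = 0.515868
Denominator P(barking | intruder, passing raccoon): 0.962578·0.482 + 0.995884·0.518 = 0.979831
P(distant siren | barking, intruder, passing raccoon) = 0.515868/0.979831 ≈ 0.526

Pr(distant siren | barking, intruder, passing raccoon) ≈ 0.526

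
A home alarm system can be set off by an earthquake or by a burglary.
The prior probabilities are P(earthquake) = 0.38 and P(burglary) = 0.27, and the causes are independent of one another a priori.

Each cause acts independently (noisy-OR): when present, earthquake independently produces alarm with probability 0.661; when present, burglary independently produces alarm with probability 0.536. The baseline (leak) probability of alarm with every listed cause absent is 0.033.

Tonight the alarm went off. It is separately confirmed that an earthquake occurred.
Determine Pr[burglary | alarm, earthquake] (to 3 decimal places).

Pr[burglary | alarm, earthquake] ≈ 0.318

Under noisy-OR, P(alarm | causes) = 1 − (1−0.033)·∏(1−qᵢ) over the active causes.
P(alarm | earthquake) = 0.672187*0.73 + 0.847895*0.27 = 0.490697 + 0.228932 = 0.719629
Of this, 0.228932 comes from 0.847895*0.27 (the burglary=true cases).
So P(burglary | alarm, earthquake) = 0.228932/0.719629 ≈ 0.318.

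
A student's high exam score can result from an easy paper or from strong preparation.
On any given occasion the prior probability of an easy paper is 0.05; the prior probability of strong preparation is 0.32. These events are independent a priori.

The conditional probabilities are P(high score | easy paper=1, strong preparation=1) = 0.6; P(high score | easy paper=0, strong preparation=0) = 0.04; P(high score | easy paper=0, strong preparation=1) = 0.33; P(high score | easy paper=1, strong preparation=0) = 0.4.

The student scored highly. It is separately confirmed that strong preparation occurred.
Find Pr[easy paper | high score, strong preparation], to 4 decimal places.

Pr[easy paper | high score, strong preparation] ≈ 0.0873

Weight on easy paper=true, given the evidence: 0.6×0.05 = 0.030000
Normalizer over all consistent configurations: 0.33×0.95 + 0.6×0.05 = 0.343500
Posterior = 0.030000 / 0.343500 ≈ 0.0873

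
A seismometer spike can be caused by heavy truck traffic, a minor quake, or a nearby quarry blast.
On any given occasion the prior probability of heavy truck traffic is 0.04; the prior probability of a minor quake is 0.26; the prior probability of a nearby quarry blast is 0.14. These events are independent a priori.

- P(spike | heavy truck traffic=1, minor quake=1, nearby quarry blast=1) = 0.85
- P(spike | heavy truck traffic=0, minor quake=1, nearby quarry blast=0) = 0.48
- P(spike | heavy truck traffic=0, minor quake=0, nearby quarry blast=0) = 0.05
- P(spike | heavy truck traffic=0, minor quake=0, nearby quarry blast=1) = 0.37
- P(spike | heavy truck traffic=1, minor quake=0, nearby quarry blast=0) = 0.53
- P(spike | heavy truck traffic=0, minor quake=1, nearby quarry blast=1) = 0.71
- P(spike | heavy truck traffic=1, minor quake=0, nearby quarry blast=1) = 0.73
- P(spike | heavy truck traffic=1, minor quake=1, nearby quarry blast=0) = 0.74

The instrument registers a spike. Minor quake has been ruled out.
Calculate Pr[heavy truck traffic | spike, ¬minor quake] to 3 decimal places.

Enumerate the 4 (heavy truck traffic, nearby quarry blast) configurations and weight by the priors:
  P(spike | ¬minor quake) = 0.05*0.96*0.86 + 0.37*0.96*0.14 + 0.53*0.04*0.86 + 0.73*0.04*0.14
        = 0.041280 + 0.049728 + 0.018232 + 0.004088 = 0.113328
The terms with heavy truck traffic present sum to 0.022320, so
  P(heavy truck traffic | spike, ¬minor quake) = 0.022320 / 0.113328 ≈ 0.197

Pr[heavy truck traffic | spike, ¬minor quake] ≈ 0.197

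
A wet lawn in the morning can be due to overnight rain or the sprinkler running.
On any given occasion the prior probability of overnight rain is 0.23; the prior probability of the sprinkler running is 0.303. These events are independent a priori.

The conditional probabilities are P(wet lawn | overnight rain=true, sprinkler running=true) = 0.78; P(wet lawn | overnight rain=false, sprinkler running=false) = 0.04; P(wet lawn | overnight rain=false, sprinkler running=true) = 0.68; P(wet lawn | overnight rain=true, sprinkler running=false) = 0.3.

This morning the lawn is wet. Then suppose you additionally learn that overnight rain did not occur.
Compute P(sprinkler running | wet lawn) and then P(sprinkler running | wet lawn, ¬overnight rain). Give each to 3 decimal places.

P(sprinkler running | wet lawn) ≈ 0.754; P(sprinkler running | wet lawn, ¬overnight rain) ≈ 0.881

Sum P(wet lawn|·) weighted by the priors over the 4 (overnight rain, sprinkler running) configurations:
  P(wet lawn) = 0.04×0.77×0.697 + 0.68×0.77×0.303 + 0.3×0.23×0.697 + 0.78×0.23×0.303
        = 0.021468 + 0.158651 + 0.048093 + 0.054358 = 0.282570
Configurations with sprinkler running contribute 0.213009, so
  P(sprinkler running | wet lawn) = 0.213009 / 0.282570 ≈ 0.754

Now also conditioning on overnight rain≠true:
Sum P(wet lawn|·) weighted by the priors over both values of sprinkler running:
  P(wet lawn | ¬overnight rain) = 0.04×0.697 + 0.68×0.303
        = 0.027880 + 0.206040 = 0.233920
The terms with sprinkler running present sum to 0.206040, so
  P(sprinkler running | wet lawn, ¬overnight rain) = 0.206040 / 0.233920 ≈ 0.881
With overnight rain excluded, sprinkler running must carry more of the explanatory weight for the wet lawn.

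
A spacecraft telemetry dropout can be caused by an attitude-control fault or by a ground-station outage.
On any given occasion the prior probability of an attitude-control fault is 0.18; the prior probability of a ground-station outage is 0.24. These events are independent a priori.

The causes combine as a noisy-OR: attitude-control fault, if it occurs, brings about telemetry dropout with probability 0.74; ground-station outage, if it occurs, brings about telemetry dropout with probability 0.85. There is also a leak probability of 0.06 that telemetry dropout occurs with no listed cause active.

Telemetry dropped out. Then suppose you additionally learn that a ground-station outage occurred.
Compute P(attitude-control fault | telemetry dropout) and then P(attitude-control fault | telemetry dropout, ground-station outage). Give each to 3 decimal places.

Under noisy-OR, P(telemetry dropout | causes) = 1 − (1−0.06)·∏(1−qᵢ) over the active causes.
Sum P(telemetry dropout|·) weighted by the priors over the 4 (attitude-control fault, ground-station outage) configurations:
  P(telemetry dropout) = 0.06·0.82·0.76 + 0.859·0.82·0.24 + 0.7556·0.18·0.76 + 0.96334·0.18·0.24
        = 0.037392 + 0.169051 + 0.103366 + 0.041616 = 0.351425
Keeping only the attitude-control fault-present terms gives 0.144982, so
  P(attitude-control fault | telemetry dropout) = 0.144982 / 0.351425 ≈ 0.413

Now also conditioning on ground-station outage=true:
For the numerator, keep only attitude-control fault=true terms: 0.96334×0.18 = 0.173401
The normalizing constant is 0.859×0.82 + 0.96334×0.18 = 0.877781
P(attitude-control fault | telemetry dropout, ground-station outage) = 0.173401/0.877781 ≈ 0.198
The drop from 0.413 to 0.198 is the explaining-away (discounting) effect.

P(attitude-control fault | telemetry dropout) ≈ 0.413; P(attitude-control fault | telemetry dropout, ground-station outage) ≈ 0.198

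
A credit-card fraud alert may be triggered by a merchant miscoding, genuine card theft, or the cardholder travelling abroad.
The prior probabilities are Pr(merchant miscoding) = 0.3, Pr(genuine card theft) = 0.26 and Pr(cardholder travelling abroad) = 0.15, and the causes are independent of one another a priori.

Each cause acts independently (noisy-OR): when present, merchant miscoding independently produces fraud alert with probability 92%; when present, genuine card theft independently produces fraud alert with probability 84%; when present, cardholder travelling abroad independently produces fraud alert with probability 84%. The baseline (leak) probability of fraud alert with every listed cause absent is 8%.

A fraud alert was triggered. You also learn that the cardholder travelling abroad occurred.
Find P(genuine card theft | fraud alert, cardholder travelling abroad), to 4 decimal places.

P(genuine card theft | fraud alert, cardholder travelling abroad) ≈ 0.2788

Under noisy-OR, P(fraud alert | causes) = 1 − (1−0.08)·∏(1−qᵢ) over the active causes.
Sum P(fraud alert|·) weighted by the priors over the 4 (merchant miscoding, genuine card theft) configurations:
  P(fraud alert | cardholder travelling abroad) = 0.8528×0.7×0.74 + 0.976448×0.7×0.26 + 0.988224×0.3×0.74 + 0.998116×0.3×0.26
        = 0.441750 + 0.177714 + 0.219386 + 0.077853 = 0.916703
Configurations with genuine card theft contribute 0.255567, so
  P(genuine card theft | fraud alert, cardholder travelling abroad) = 0.255567 / 0.916703 ≈ 0.2788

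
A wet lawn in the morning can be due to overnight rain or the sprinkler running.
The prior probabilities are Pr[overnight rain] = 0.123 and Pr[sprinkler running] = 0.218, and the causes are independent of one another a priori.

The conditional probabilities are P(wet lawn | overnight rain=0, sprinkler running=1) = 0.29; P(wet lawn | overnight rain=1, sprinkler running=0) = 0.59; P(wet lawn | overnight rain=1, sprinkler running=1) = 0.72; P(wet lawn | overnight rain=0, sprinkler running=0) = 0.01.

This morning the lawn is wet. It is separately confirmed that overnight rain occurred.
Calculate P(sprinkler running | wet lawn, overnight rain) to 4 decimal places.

P(sprinkler running | wet lawn, overnight rain) ≈ 0.2538

Sum P(wet lawn|·) weighted by the priors over both values of sprinkler running:
  P(wet lawn | overnight rain) = 0.59×0.782 + 0.72×0.218
        = 0.461380 + 0.156960 = 0.618340
Configurations with sprinkler running contribute 0.156960, so
  P(sprinkler running | wet lawn, overnight rain) = 0.156960 / 0.618340 ≈ 0.2538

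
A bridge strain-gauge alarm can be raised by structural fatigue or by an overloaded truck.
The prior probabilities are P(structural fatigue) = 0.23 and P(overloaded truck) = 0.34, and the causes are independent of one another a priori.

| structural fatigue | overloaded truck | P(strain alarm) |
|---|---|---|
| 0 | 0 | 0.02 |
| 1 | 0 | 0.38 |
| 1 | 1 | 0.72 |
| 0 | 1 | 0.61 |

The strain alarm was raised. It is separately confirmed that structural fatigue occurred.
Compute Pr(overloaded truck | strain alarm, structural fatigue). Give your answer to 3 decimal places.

Pr(overloaded truck | strain alarm, structural fatigue) ≈ 0.494

For the numerator, keep only overloaded truck=true terms: 0.72×0.34 = 0.244800
Denominator P(strain alarm | structural fatigue): 0.38×0.66 + 0.72×0.34 = 0.495600
Posterior = 0.244800 / 0.495600 ≈ 0.494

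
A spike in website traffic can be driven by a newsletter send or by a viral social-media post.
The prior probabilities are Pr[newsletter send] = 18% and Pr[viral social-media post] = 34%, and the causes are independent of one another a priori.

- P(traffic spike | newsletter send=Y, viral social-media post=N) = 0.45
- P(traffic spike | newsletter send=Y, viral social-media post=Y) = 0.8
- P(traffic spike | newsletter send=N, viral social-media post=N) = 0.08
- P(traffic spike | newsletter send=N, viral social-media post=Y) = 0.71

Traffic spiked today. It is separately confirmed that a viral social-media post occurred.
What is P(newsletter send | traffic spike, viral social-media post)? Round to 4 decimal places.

P(newsletter send | traffic spike, viral social-media post) ≈ 0.1983

P(traffic spike | viral social-media post) = 0.71×0.82 + 0.8×0.18 = 0.582200 + 0.144000 = 0.726200
The newsletter send-present share is 0.8×0.18 = 0.144000.
Hence the posterior is 0.144000/0.726200 ≈ 0.1983.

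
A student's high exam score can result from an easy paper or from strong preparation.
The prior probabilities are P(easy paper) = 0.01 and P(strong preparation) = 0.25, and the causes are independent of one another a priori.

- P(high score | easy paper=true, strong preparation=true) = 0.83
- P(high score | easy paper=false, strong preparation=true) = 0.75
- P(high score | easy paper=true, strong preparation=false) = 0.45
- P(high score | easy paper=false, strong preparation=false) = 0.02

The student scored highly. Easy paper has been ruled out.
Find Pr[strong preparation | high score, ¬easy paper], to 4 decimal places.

Pr[strong preparation | high score, ¬easy paper] ≈ 0.9259

By total probability over both values of strong preparation:
  P(high score | ¬easy paper) = 0.02*0.75 + 0.75*0.25
        = 0.015000 + 0.187500 = 0.202500
The terms with strong preparation present sum to 0.187500, so
  P(strong preparation | high score, ¬easy paper) = 0.187500 / 0.202500 ≈ 0.9259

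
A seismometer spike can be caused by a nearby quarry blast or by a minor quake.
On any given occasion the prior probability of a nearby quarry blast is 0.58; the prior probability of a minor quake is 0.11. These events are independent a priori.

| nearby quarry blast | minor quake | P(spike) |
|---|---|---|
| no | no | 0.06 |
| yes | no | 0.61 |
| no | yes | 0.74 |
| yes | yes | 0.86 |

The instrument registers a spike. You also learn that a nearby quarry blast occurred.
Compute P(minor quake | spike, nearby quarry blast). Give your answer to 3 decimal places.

Numerator (weight on configurations with minor quake): 0.86×0.11 = 0.094600
Denominator P(spike | nearby quarry blast): 0.61×0.89 + 0.86×0.11 = 0.637500
Posterior = 0.094600 / 0.637500 ≈ 0.148

P(minor quake | spike, nearby quarry blast) ≈ 0.148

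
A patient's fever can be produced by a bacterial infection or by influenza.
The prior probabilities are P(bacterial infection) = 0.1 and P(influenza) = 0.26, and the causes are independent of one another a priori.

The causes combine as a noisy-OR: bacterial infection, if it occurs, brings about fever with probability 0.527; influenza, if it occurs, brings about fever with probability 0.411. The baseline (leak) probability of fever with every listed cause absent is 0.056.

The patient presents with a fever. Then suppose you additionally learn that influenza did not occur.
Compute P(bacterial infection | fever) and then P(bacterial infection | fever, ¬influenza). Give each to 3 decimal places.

Under noisy-OR, P(fever | causes) = 1 − (1−0.056)·∏(1−qᵢ) over the active causes.
P(fever) = 0.056*0.9*0.74 + 0.443984*0.9*0.26 + 0.553488*0.1*0.74 + 0.737004*0.1*0.26 = 0.037296 + 0.103892 + 0.040958 + 0.019162 = 0.201308
Restricting to configurations with bacterial infection present: 0.040958 + 0.019162 = 0.060120.
So P(bacterial infection | fever) = 0.060120/0.201308 ≈ 0.299.

Now also conditioning on influenza≠true:
P(fever | ¬influenza) = 0.056·0.9 + 0.553488·0.1 = 0.050400 + 0.055349 = 0.105749
The bacterial infection-present share is 0.553488·0.1 = 0.055349.
So P(bacterial infection | fever, ¬influenza) = 0.055349/0.105749 ≈ 0.523.

P(bacterial infection | fever) ≈ 0.299; P(bacterial infection | fever, ¬influenza) ≈ 0.523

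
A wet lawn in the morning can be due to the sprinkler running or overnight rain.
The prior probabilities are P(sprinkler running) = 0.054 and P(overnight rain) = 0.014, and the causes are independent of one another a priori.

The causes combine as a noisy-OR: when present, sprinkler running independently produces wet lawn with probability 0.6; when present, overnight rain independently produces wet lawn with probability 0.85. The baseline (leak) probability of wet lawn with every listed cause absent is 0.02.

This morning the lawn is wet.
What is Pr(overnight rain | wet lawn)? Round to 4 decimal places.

Under noisy-OR, P(wet lawn | causes) = 1 − (1−0.02)·∏(1−qᵢ) over the active causes.
P(wet lawn) = 0.02*0.946*0.986 + 0.853*0.946*0.014 + 0.608*0.054*0.986 + 0.9412*0.054*0.014 = 0.018655 + 0.011297 + 0.032372 + 0.000712 = 0.063036
The overnight rain-present share is 0.011297 + 0.000712 = 0.012009.
P(overnight rain | wet lawn) = 0.012009 / 0.063036 ≈ 0.1905

Pr(overnight rain | wet lawn) ≈ 0.1905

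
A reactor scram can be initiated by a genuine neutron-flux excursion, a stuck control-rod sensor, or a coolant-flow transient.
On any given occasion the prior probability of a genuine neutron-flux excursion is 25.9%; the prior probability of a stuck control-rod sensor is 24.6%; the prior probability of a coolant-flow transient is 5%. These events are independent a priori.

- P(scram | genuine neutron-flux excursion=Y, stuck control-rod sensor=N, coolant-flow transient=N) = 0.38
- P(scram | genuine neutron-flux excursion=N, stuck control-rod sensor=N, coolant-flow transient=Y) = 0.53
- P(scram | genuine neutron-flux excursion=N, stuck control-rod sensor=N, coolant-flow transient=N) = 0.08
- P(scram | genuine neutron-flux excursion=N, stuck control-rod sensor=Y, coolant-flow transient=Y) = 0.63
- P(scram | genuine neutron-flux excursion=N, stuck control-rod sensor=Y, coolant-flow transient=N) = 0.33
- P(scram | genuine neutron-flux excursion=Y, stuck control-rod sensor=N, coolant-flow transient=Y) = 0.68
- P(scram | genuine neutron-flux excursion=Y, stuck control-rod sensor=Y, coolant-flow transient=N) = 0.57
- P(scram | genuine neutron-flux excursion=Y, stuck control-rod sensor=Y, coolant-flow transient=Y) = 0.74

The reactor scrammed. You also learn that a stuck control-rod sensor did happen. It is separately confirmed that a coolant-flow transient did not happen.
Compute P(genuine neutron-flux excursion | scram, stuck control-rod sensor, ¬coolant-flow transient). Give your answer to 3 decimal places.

P(genuine neutron-flux excursion | scram, stuck control-rod sensor, ¬coolant-flow transient) ≈ 0.376

P(scram | stuck control-rod sensor, ¬coolant-flow transient) = 0.33·0.741 + 0.57·0.259 = 0.244530 + 0.147630 = 0.392160
The genuine neutron-flux excursion-present share is 0.57·0.259 = 0.147630.
Hence the posterior is 0.147630/0.392160 ≈ 0.376.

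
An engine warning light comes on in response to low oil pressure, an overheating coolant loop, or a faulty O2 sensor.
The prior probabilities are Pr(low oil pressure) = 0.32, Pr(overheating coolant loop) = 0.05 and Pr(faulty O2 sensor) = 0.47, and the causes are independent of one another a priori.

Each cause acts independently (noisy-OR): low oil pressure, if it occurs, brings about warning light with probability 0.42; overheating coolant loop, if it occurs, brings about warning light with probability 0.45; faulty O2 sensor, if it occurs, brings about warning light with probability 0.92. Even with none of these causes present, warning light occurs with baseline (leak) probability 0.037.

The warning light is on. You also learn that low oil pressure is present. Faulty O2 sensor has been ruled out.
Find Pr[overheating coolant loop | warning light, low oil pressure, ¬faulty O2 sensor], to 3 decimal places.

Under noisy-OR, P(warning light | causes) = 1 − (1−0.037)·∏(1−qᵢ) over the active causes.
Enumerate both values of overheating coolant loop and weight by the priors:
  P(warning light | low oil pressure, ¬faulty O2 sensor) = 0.44146*0.95 + 0.692803*0.05
        = 0.419387 + 0.034640 = 0.454027
Configurations with overheating coolant loop contribute 0.034640, so
  P(overheating coolant loop | warning light, low oil pressure, ¬faulty O2 sensor) = 0.034640 / 0.454027 ≈ 0.076

Pr[overheating coolant loop | warning light, low oil pressure, ¬faulty O2 sensor] ≈ 0.076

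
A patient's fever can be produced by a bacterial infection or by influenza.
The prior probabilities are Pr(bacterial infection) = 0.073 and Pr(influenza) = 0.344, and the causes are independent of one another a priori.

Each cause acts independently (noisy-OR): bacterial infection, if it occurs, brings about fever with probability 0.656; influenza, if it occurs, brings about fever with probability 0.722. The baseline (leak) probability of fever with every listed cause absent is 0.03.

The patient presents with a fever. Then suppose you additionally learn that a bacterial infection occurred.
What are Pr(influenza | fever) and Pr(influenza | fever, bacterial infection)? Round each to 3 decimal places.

Pr(influenza | fever) ≈ 0.836; Pr(influenza | fever, bacterial infection) ≈ 0.417

Under noisy-OR, P(fever | causes) = 1 − (1−0.03)·∏(1−qᵢ) over the active causes.
For the numerator, keep only influenza=true terms: 0.232897 + 0.022783 = 0.255680
Denominator P(fever): 0.03×0.927×0.656 + 0.73034×0.927×0.344 + 0.66632×0.073×0.656 + 0.907237×0.073×0.344 = 0.305832
P(influenza | fever) = 0.255680/0.305832 ≈ 0.836

With the extra evidence:
P(fever | bacterial infection) = 0.66632×0.656 + 0.907237×0.344 = 0.437106 + 0.312090 = 0.749196
Of this, 0.312090 comes from 0.907237×0.344 (the influenza=true cases).
Hence the posterior is 0.312090/0.749196 ≈ 0.417.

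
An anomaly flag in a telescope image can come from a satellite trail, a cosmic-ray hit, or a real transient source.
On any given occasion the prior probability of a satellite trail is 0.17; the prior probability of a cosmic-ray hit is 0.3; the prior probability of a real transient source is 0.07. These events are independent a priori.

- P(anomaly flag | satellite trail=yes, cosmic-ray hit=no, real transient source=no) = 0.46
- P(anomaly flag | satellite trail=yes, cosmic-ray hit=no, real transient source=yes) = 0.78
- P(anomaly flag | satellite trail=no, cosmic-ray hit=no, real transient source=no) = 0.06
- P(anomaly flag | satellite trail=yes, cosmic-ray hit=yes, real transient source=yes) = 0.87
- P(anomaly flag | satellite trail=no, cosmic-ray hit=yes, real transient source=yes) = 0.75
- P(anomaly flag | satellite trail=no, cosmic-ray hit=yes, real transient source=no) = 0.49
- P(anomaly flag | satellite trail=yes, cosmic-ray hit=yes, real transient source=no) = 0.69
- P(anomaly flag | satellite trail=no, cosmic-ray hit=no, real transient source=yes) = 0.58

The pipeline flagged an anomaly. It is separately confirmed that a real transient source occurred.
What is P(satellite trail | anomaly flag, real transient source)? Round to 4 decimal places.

Enumerate the 4 (satellite trail, cosmic-ray hit) configurations and weight by the priors:
  P(anomaly flag | real transient source) = 0.58*0.83*0.7 + 0.75*0.83*0.3 + 0.78*0.17*0.7 + 0.87*0.17*0.3
        = 0.336980 + 0.186750 + 0.092820 + 0.044370 = 0.660920
The terms with satellite trail present sum to 0.137190, so
  P(satellite trail | anomaly flag, real transient source) = 0.137190 / 0.660920 ≈ 0.2076

P(satellite trail | anomaly flag, real transient source) ≈ 0.2076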